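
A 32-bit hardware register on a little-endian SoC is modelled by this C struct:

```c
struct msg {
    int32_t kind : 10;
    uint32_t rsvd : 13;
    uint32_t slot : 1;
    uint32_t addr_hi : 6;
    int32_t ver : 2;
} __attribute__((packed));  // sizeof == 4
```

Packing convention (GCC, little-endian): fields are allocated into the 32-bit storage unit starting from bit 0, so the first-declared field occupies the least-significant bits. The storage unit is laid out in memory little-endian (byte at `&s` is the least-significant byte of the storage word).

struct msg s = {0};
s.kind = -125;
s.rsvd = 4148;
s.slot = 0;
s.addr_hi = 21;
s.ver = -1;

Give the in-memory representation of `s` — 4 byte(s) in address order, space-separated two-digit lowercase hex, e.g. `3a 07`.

[0+:10] kind=-125 & 0x3ff = 0x383; word=0x00000383
[10+:13] rsvd=4148 & 0x1fff = 0x1034; word=0x0040d383
[23+:1] slot=0 & 0x1 = 0x0; word=0x0040d383
[24+:6] addr_hi=21 & 0x3f = 0x15; word=0x1540d383
[30+:2] ver=-1 & 0x3 = 0x3; word=0xd540d383
word = 0xd540d383 → little-endian bytes:
  [0]=0x83  [1]=0xd3  [2]=0x40  [3]=0xd5

83 d3 40 d5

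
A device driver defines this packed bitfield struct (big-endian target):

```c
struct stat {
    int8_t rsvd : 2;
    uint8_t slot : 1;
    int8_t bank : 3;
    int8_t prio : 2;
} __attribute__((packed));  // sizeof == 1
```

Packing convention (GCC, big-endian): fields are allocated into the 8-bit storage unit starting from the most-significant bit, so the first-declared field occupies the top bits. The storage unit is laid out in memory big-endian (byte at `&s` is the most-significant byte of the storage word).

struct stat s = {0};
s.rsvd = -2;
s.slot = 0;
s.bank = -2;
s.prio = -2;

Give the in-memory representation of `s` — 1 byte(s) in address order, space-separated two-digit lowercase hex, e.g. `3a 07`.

rsvd (2b) val=-2 bits=0x2 at bit 6: 0x80
slot (1b) val=0 bits=0x0 at bit 5: 0x80
bank (3b) val=-2 bits=0x6 at bit 2: 0x98
prio (2b) val=-2 bits=0x2 at bit 0: 0x9a
word = 0x9a → big-endian bytes:
  [0]=0x9a

9a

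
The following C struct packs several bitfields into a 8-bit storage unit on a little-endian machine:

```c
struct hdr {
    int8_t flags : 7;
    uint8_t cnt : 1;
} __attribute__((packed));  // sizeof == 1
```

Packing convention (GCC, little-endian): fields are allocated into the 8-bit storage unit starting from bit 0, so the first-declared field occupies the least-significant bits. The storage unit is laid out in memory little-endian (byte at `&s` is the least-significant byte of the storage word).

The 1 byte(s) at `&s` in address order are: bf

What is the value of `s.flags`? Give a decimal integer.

[0]=0xbf (little-endian) → word 0xbf
flags:7 @ bit 0 → (0xbf>>0)&0x7f = 0x3f  ←
cnt:1 @ bit 7 → (0xbf>>7)&0x1 = 0x1
flags signed 7b, MSB=0: value = 63

63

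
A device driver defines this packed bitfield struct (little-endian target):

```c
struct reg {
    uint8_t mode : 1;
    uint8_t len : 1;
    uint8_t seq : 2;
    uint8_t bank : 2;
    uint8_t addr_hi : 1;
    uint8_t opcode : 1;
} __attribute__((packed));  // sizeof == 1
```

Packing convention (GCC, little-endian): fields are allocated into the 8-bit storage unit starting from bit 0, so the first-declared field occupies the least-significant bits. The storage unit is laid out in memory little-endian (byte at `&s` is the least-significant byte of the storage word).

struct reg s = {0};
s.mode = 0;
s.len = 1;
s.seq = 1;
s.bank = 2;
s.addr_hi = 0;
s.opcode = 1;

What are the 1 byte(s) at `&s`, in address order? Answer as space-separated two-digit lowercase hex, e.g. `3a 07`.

a6

mode:1 = 0 → 0x0 << 0 → word 0x00
len:1 = 1 → 0x1 << 1 → word 0x02
seq:2 = 1 → 0x1 << 2 → word 0x06
bank:2 = 2 → 0x2 << 4 → word 0x26
addr_hi:1 = 0 → 0x0 << 6 → word 0x26
opcode:1 = 1 → 0x1 << 7 → word 0xa6
word = 0xa6 → little-endian bytes:
  [0]=0xa6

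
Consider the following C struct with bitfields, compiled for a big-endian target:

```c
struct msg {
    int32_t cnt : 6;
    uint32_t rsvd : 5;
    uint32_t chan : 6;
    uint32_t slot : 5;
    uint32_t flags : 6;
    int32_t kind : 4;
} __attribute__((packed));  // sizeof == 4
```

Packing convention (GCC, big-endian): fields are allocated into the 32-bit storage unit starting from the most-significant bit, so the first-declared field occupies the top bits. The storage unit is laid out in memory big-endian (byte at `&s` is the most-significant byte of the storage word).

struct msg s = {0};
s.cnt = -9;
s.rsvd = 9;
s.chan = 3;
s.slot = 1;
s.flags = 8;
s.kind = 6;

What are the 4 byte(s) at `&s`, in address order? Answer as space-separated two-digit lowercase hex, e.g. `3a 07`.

cnt (6b) val=-9 bits=0x37 at bit 26: 0xdc000000
rsvd (5b) val=9 bits=0x9 at bit 21: 0xdd200000
chan (6b) val=3 bits=0x3 at bit 15: 0xdd218000
slot (5b) val=1 bits=0x1 at bit 10: 0xdd218400
flags (6b) val=8 bits=0x8 at bit 4: 0xdd218480
kind (4b) val=6 bits=0x6 at bit 0: 0xdd218486
word = 0xdd218486 → big-endian bytes:
  [0]=0xdd  [1]=0x21  [2]=0x84  [3]=0x86

dd 21 84 86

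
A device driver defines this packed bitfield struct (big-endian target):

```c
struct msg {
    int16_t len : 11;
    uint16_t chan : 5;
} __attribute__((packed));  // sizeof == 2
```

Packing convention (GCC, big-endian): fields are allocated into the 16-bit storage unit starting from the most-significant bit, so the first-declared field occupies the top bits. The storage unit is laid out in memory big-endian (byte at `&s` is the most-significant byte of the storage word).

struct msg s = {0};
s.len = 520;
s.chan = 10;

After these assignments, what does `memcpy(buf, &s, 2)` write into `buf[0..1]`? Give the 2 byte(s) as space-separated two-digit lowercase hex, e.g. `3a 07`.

41 0a

len (11b) val=520 bits=0x208 at bit 5: 0x4100
chan (5b) val=10 bits=0xa at bit 0: 0x410a
word = 0x410a → big-endian bytes:
  [0]=0x41  [1]=0x0a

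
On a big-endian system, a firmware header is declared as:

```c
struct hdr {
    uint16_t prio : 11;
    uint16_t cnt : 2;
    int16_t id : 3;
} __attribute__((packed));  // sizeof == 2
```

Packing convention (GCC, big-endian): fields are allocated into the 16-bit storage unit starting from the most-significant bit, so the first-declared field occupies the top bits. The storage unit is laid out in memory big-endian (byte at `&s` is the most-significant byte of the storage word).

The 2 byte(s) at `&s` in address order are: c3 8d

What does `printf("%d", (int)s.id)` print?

[0]=0xc3 [1]=0x8d (big-endian) → word 0xc38d
prio [5+:11] = (word>>5) & 0x7ff = 1564
cnt [3+:2] = (word>>3) & 0x3 = 1
id [0+:3] = (word>>0) & 0x7 = 5  ←
id signed 3b, MSB=1: 5 - 8 = -3

-3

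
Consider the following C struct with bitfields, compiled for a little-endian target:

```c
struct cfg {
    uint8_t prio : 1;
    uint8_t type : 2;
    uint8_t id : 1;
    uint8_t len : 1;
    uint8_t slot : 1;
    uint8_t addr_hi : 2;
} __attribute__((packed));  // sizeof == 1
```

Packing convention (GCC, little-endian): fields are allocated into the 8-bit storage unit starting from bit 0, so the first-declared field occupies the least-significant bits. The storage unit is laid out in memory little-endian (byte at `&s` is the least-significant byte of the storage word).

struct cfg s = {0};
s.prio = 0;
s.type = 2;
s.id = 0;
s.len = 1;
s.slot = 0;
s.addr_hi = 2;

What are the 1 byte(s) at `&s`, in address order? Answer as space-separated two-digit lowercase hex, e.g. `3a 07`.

94

prio:1 = 0 → 0x0 << 0 → word 0x00
type:2 = 2 → 0x2 << 1 → word 0x04
id:1 = 0 → 0x0 << 3 → word 0x04
len:1 = 1 → 0x1 << 4 → word 0x14
slot:1 = 0 → 0x0 << 5 → word 0x14
addr_hi:2 = 2 → 0x2 << 6 → word 0x94
word = 0x94 → little-endian bytes:
  [0]=0x94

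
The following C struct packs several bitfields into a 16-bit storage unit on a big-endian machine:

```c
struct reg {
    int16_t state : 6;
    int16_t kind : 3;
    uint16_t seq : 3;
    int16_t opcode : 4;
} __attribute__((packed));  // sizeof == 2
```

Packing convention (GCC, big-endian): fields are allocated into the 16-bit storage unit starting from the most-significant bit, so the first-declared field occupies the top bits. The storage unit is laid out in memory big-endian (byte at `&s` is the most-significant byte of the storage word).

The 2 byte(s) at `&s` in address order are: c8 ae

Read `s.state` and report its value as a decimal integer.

[0]=0xc8 [1]=0xae (big-endian) → word 0xc8ae
state:6 @ bit 10 → (0xc8ae>>10)&0x3f = 0x32  ←
kind:3 @ bit 7 → (0xc8ae>>7)&0x7 = 0x1
seq:3 @ bit 4 → (0xc8ae>>4)&0x7 = 0x2
opcode:4 @ bit 0 → (0xc8ae>>0)&0xf = 0xe
state signed 6b, MSB=1: 50 - 64 = -14

-14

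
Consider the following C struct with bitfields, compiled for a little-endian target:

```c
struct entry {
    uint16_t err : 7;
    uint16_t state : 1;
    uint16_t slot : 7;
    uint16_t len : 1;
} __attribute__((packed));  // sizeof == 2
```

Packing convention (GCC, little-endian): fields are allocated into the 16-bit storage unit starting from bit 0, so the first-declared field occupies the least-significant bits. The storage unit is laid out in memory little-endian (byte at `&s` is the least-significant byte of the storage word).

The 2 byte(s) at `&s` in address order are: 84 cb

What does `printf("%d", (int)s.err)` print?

[0]=0x84 [1]=0xcb (little-endian) → word 0xcb84
err [0+:7] = (word>>0) & 0x7f = 4  ←
state [7+:1] = (word>>7) & 0x1 = 1
slot [8+:7] = (word>>8) & 0x7f = 75
len [15+:1] = (word>>15) & 0x1 = 1

4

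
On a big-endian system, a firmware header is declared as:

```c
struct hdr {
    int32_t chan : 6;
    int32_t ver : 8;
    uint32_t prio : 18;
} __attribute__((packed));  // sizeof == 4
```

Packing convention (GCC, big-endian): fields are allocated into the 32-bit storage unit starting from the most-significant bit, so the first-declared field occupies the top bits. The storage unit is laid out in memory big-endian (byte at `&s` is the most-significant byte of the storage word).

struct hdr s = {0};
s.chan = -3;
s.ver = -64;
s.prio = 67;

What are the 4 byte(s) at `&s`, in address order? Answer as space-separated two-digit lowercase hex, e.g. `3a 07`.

f7 00 00 43

chan (6b) val=-3 bits=0x3d at bit 26: 0xf4000000
ver (8b) val=-64 bits=0xc0 at bit 18: 0xf7000000
prio (18b) val=67 bits=0x43 at bit 0: 0xf7000043
word = 0xf7000043 → big-endian bytes:
  [0]=0xf7  [1]=0x00  [2]=0x00  [3]=0x43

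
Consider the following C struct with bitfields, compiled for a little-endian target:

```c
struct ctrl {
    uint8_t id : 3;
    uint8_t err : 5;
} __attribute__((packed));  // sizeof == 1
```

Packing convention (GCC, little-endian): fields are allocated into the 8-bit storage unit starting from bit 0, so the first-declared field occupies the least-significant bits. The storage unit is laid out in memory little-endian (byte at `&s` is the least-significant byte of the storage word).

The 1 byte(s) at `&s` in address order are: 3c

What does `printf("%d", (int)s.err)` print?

7

[0]=0x3c (little-endian) → word 0x3c
id:3 @ bit 0 → (0x3c>>0)&0x7 = 0x4
err:5 @ bit 3 → (0x3c>>3)&0x1f = 0x7  ←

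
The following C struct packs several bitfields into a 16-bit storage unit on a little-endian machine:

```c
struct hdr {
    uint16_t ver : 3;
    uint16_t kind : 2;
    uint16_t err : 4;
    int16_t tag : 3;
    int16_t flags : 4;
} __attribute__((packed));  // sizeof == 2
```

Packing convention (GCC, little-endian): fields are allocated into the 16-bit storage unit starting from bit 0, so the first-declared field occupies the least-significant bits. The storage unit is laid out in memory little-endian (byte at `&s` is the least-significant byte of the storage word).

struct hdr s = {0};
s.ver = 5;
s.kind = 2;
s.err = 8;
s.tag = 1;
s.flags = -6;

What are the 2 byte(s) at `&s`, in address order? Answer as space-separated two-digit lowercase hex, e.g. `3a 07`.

15 a3

ver:3 = 5 → 0x5 << 0 → word 0x0005
kind:2 = 2 → 0x2 << 3 → word 0x0015
err:4 = 8 → 0x8 << 5 → word 0x0115
tag:3 = 1 → 0x1 << 9 → word 0x0315
flags:4 = -6 → 0xa << 12 → word 0xa315
word = 0xa315 → little-endian bytes:
  [0]=0x15  [1]=0xa3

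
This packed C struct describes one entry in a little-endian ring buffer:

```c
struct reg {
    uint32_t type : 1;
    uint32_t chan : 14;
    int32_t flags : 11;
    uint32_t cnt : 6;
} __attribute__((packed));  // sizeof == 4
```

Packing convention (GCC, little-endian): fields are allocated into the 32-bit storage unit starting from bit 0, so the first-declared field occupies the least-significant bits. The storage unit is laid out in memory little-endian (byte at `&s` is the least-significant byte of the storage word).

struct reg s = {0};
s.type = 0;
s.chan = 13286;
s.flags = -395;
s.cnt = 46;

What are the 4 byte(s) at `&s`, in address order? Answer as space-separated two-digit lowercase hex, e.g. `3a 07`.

type (1b) val=0 bits=0x0 at bit 0: 0x00000000
chan (14b) val=13286 bits=0x33e6 at bit 1: 0x000067cc
flags (11b) val=-395 bits=0x675 at bit 15: 0x033ae7cc
cnt (6b) val=46 bits=0x2e at bit 26: 0xbb3ae7cc
word = 0xbb3ae7cc → little-endian bytes:
  [0]=0xcc  [1]=0xe7  [2]=0x3a  [3]=0xbb

cc e7 3a bb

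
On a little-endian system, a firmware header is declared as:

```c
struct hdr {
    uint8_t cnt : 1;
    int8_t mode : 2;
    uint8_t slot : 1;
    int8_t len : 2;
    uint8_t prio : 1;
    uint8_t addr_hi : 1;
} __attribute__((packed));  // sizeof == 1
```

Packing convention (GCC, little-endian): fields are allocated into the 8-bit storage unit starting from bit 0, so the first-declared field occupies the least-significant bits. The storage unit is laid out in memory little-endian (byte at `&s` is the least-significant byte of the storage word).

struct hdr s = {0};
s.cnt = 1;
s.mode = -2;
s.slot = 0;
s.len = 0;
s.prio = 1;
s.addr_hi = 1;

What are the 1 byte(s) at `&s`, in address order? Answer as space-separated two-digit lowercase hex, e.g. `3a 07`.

c5

cnt:1 = 1 → 0x1 << 0 → word 0x01
mode:2 = -2 → 0x2 << 1 → word 0x05
slot:1 = 0 → 0x0 << 3 → word 0x05
len:2 = 0 → 0x0 << 4 → word 0x05
prio:1 = 1 → 0x1 << 6 → word 0x45
addr_hi:1 = 1 → 0x1 << 7 → word 0xc5
word = 0xc5 → little-endian bytes:
  [0]=0xc5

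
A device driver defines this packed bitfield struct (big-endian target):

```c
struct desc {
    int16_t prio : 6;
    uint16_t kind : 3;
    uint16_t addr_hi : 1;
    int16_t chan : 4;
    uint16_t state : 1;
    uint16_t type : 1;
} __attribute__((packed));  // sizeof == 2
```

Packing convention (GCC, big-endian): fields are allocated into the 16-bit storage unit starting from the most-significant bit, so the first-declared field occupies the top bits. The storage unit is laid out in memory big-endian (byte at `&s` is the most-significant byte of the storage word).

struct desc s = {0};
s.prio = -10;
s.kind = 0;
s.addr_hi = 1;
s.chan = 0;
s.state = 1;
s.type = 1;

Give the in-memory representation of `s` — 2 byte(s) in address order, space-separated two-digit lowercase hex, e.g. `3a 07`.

prio (6b) val=-10 bits=0x36 at bit 10: 0xd800
kind (3b) val=0 bits=0x0 at bit 7: 0xd800
addr_hi (1b) val=1 bits=0x1 at bit 6: 0xd840
chan (4b) val=0 bits=0x0 at bit 2: 0xd840
state (1b) val=1 bits=0x1 at bit 1: 0xd842
type (1b) val=1 bits=0x1 at bit 0: 0xd843
word = 0xd843 → big-endian bytes:
  [0]=0xd8  [1]=0x43

d8 43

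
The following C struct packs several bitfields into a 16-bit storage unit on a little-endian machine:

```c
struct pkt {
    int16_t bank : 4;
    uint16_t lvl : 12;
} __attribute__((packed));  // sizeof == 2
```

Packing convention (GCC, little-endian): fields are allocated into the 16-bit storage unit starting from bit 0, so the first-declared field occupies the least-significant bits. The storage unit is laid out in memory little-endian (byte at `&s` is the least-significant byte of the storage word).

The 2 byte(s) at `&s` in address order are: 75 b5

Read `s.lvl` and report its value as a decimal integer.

2903

[0]=0x75 [1]=0xb5 (little-endian) → word 0xb575
bank [0+:4] = (word>>0) & 0xf = 5
lvl [4+:12] = (word>>4) & 0xfff = 2903  ←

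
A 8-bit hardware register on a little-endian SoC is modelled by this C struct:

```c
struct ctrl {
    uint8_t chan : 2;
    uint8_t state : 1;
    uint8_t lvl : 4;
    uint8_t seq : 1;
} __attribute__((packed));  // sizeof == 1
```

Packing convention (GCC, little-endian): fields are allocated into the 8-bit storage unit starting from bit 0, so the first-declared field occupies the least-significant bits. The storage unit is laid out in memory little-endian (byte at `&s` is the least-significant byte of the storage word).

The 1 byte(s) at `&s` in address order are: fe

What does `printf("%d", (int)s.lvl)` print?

15

[0]=0xfe (little-endian) → word 0xfe
chan:2 @ bit 0 → (0xfe>>0)&0x3 = 0x2
state:1 @ bit 2 → (0xfe>>2)&0x1 = 0x1
lvl:4 @ bit 3 → (0xfe>>3)&0xf = 0xf  ←
seq:1 @ bit 7 → (0xfe>>7)&0x1 = 0x1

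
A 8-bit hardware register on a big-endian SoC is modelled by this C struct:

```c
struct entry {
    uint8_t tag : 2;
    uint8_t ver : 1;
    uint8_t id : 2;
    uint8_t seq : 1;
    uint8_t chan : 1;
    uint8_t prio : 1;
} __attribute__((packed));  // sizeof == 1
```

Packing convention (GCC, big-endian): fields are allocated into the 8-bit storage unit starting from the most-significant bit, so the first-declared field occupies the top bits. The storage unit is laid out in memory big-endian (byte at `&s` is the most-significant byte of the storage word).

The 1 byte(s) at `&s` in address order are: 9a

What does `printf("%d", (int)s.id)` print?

3

[0]=0x9a (big-endian) → word 0x9a
tag [6+:2] = (word>>6) & 0x3 = 2
ver [5+:1] = (word>>5) & 0x1 = 0
id [3+:2] = (word>>3) & 0x3 = 3  ←
seq [2+:1] = (word>>2) & 0x1 = 0
chan [1+:1] = (word>>1) & 0x1 = 1
prio [0+:1] = (word>>0) & 0x1 = 0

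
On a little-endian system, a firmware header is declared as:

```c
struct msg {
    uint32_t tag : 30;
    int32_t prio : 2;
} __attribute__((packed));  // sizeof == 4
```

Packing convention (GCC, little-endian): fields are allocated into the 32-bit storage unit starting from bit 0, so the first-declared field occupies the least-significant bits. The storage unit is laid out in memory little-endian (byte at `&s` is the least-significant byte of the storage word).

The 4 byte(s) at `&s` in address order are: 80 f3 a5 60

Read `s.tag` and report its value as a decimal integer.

547746688

[0]=0x80 [1]=0xf3 [2]=0xa5 [3]=0x60 (little-endian) → word 0x60a5f380
tag:30 @ bit 0 → (0x60a5f380>>0)&0x3fffffff = 0x20a5f380  ←
prio:2 @ bit 30 → (0x60a5f380>>30)&0x3 = 0x1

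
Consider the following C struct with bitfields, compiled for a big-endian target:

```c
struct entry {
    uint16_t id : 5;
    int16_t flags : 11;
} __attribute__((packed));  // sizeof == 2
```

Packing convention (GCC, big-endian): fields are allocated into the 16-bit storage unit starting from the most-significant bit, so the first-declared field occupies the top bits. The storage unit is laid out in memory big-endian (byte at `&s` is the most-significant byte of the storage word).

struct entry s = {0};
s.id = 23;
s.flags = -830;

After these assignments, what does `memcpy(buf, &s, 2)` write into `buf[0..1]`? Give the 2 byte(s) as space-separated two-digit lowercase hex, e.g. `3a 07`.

id:5 = 23 → 0x17 << 11 → word 0xb800
flags:11 = -830 → 0x4c2 << 0 → word 0xbcc2
word = 0xbcc2 → big-endian bytes:
  [0]=0xbc  [1]=0xc2

bc c2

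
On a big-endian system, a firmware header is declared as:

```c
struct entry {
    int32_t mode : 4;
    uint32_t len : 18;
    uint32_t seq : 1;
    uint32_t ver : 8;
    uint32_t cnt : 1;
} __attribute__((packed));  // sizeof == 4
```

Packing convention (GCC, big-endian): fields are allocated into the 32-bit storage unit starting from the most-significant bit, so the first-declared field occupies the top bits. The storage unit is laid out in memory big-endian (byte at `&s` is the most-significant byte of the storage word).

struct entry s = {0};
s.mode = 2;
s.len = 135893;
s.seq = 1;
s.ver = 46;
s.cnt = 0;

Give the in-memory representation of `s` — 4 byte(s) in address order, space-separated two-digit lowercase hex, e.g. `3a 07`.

28 4b 56 5c

[28+:4] mode=2 & 0xf = 0x2; word=0x20000000
[10+:18] len=135893 & 0x3ffff = 0x212d5; word=0x284b5400
[9+:1] seq=1 & 0x1 = 0x1; word=0x284b5600
[1+:8] ver=46 & 0xff = 0x2e; word=0x284b565c
[0+:1] cnt=0 & 0x1 = 0x0; word=0x284b565c
word = 0x284b565c → big-endian bytes:
  [0]=0x28  [1]=0x4b  [2]=0x56  [3]=0x5c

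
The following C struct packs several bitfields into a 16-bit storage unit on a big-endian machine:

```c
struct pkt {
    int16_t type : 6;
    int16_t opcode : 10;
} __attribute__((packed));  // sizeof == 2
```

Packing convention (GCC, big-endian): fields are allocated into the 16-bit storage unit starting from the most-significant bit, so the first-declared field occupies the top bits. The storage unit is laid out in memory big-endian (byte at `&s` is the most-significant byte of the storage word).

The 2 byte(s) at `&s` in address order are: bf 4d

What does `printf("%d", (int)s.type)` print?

-17

[0]=0xbf [1]=0x4d (big-endian) → word 0xbf4d
type:6 @ bit 10 → (0xbf4d>>10)&0x3f = 0x2f  ←
opcode:10 @ bit 0 → (0xbf4d>>0)&0x3ff = 0x34d
type signed 6b, MSB=1: 47 - 64 = -17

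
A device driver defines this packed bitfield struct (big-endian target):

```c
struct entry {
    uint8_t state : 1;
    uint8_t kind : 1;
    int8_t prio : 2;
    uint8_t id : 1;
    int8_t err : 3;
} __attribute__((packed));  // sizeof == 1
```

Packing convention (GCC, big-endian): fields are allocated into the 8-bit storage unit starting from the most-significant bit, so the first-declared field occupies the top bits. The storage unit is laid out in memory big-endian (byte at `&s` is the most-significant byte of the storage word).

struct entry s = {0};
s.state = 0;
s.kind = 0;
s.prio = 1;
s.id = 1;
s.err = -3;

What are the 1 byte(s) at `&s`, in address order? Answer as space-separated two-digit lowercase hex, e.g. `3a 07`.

1d

state:1 = 0 → 0x0 << 7 → word 0x00
kind:1 = 0 → 0x0 << 6 → word 0x00
prio:2 = 1 → 0x1 << 4 → word 0x10
id:1 = 1 → 0x1 << 3 → word 0x18
err:3 = -3 → 0x5 << 0 → word 0x1d
word = 0x1d → big-endian bytes:
  [0]=0x1d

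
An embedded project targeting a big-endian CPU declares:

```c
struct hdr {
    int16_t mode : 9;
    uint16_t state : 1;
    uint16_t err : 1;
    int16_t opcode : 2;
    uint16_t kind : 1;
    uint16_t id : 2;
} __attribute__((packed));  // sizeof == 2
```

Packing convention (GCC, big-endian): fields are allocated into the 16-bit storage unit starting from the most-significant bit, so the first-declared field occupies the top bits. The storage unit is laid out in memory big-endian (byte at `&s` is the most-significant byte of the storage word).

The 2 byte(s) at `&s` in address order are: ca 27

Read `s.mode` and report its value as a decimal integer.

[0]=0xca [1]=0x27 (big-endian) → word 0xca27
mode [7+:9] = (word>>7) & 0x1ff = 404  ←
state [6+:1] = (word>>6) & 0x1 = 0
err [5+:1] = (word>>5) & 0x1 = 1
opcode [3+:2] = (word>>3) & 0x3 = 0
kind [2+:1] = (word>>2) & 0x1 = 1
id [0+:2] = (word>>0) & 0x3 = 3
mode signed 9b, MSB=1: 404 - 512 = -108

-108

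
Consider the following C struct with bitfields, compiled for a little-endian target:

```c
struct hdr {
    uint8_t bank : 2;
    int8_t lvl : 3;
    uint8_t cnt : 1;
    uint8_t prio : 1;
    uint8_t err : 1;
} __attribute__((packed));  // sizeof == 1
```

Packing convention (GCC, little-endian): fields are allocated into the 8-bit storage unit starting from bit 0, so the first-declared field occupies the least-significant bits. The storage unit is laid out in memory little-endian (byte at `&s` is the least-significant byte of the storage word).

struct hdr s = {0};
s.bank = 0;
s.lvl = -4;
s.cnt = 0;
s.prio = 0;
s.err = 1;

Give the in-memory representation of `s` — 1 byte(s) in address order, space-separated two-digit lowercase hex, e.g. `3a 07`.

90

bank:2 = 0 → 0x0 << 0 → word 0x00
lvl:3 = -4 → 0x4 << 2 → word 0x10
cnt:1 = 0 → 0x0 << 5 → word 0x10
prio:1 = 0 → 0x0 << 6 → word 0x10
err:1 = 1 → 0x1 << 7 → word 0x90
word = 0x90 → little-endian bytes:
  [0]=0x90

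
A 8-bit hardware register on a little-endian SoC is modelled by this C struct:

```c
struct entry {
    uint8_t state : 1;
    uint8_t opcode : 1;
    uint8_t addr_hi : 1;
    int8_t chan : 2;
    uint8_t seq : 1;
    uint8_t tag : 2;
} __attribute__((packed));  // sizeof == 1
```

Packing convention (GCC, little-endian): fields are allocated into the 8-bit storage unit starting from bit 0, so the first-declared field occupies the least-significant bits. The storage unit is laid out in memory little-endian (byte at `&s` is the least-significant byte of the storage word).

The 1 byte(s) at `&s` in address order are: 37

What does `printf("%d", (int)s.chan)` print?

-2

[0]=0x37 (little-endian) → word 0x37
state [0+:1] = (word>>0) & 0x1 = 1
opcode [1+:1] = (word>>1) & 0x1 = 1
addr_hi [2+:1] = (word>>2) & 0x1 = 1
chan [3+:2] = (word>>3) & 0x3 = 2  ←
seq [5+:1] = (word>>5) & 0x1 = 1
tag [6+:2] = (word>>6) & 0x3 = 0
chan signed 2b, MSB=1: 2 - 4 = -2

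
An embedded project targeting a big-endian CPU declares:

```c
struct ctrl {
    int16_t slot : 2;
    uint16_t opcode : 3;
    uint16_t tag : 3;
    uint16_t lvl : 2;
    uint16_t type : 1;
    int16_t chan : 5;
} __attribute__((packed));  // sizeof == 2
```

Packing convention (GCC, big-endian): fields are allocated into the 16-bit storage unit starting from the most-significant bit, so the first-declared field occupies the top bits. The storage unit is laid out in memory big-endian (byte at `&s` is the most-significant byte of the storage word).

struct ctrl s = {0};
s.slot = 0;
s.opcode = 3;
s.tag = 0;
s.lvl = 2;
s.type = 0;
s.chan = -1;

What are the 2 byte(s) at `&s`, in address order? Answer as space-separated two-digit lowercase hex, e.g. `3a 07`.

18 9f

slot (2b) val=0 bits=0x0 at bit 14: 0x0000
opcode (3b) val=3 bits=0x3 at bit 11: 0x1800
tag (3b) val=0 bits=0x0 at bit 8: 0x1800
lvl (2b) val=2 bits=0x2 at bit 6: 0x1880
type (1b) val=0 bits=0x0 at bit 5: 0x1880
chan (5b) val=-1 bits=0x1f at bit 0: 0x189f
word = 0x189f → big-endian bytes:
  [0]=0x18  [1]=0x9f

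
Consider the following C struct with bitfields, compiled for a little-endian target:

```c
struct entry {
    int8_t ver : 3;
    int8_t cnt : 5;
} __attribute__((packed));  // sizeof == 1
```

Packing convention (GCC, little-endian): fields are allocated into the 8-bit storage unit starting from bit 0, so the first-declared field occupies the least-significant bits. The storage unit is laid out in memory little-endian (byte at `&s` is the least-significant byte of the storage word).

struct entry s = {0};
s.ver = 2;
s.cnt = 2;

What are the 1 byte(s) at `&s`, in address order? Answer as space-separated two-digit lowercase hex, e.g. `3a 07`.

12

ver:3 = 2 → 0x2 << 0 → word 0x02
cnt:5 = 2 → 0x2 << 3 → word 0x12
word = 0x12 → little-endian bytes:
  [0]=0x12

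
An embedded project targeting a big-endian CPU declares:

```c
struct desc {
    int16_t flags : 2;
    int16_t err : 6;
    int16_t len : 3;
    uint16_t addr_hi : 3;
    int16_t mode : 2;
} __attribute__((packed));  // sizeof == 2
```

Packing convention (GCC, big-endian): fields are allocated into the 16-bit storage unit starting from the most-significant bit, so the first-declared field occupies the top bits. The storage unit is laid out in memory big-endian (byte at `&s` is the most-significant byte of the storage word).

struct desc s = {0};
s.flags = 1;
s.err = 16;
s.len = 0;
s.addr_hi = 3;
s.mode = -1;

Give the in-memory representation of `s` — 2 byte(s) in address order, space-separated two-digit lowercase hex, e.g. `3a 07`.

flags:2 = 1 → 0x1 << 14 → word 0x4000
err:6 = 16 → 0x10 << 8 → word 0x5000
len:3 = 0 → 0x0 << 5 → word 0x5000
addr_hi:3 = 3 → 0x3 << 2 → word 0x500c
mode:2 = -1 → 0x3 << 0 → word 0x500f
word = 0x500f → big-endian bytes:
  [0]=0x50  [1]=0x0f

50 0f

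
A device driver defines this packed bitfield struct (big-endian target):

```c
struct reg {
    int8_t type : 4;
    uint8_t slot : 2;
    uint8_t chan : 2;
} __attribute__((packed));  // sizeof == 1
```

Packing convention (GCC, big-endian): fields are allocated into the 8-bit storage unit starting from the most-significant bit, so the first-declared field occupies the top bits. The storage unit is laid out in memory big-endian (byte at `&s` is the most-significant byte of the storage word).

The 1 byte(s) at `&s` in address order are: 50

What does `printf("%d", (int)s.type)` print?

5

[0]=0x50 (big-endian) → word 0x50
type [4+:4] = (word>>4) & 0xf = 5  ←
slot [2+:2] = (word>>2) & 0x3 = 0
chan [0+:2] = (word>>0) & 0x3 = 0
type signed 4b, MSB=0: value = 5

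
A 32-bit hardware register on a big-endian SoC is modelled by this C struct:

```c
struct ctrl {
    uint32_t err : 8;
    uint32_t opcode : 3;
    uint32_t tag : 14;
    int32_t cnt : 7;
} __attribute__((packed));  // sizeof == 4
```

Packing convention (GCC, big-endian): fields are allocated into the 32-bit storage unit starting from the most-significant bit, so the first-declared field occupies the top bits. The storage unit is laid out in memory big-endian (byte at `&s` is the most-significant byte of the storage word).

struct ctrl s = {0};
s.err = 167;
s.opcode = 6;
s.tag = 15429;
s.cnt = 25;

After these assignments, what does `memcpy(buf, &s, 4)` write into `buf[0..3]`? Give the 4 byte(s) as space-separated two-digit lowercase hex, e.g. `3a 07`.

a7 de 22 99

[24+:8] err=167 & 0xff = 0xa7; word=0xa7000000
[21+:3] opcode=6 & 0x7 = 0x6; word=0xa7c00000
[7+:14] tag=15429 & 0x3fff = 0x3c45; word=0xa7de2280
[0+:7] cnt=25 & 0x7f = 0x19; word=0xa7de2299
word = 0xa7de2299 → big-endian bytes:
  [0]=0xa7  [1]=0xde  [2]=0x22  [3]=0x99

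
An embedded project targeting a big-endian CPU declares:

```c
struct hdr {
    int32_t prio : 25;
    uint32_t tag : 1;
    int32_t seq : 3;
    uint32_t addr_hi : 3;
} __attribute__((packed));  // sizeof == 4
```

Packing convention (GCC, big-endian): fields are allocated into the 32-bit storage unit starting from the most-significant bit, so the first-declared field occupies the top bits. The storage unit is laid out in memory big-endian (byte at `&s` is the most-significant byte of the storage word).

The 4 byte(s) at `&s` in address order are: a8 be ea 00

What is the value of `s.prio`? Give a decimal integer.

[0]=0xa8 [1]=0xbe [2]=0xea [3]=0x00 (big-endian) → word 0xa8beea00
prio:25 @ bit 7 → (0xa8beea00>>7)&0x1ffffff = 0x1517dd4  ←
tag:1 @ bit 6 → (0xa8beea00>>6)&0x1 = 0x0
seq:3 @ bit 3 → (0xa8beea00>>3)&0x7 = 0x0
addr_hi:3 @ bit 0 → (0xa8beea00>>0)&0x7 = 0x0
prio signed 25b, MSB=1: 22117844 - 33554432 = -11436588

-11436588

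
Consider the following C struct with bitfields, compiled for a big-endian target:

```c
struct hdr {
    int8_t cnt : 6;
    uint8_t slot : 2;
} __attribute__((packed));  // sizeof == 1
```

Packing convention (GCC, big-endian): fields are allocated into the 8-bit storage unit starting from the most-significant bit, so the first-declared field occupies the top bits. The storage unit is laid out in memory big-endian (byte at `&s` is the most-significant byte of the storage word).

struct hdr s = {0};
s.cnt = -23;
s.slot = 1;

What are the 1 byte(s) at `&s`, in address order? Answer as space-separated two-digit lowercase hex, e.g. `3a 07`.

cnt:6 = -23 → 0x29 << 2 → word 0xa4
slot:2 = 1 → 0x1 << 0 → word 0xa5
word = 0xa5 → big-endian bytes:
  [0]=0xa5

a5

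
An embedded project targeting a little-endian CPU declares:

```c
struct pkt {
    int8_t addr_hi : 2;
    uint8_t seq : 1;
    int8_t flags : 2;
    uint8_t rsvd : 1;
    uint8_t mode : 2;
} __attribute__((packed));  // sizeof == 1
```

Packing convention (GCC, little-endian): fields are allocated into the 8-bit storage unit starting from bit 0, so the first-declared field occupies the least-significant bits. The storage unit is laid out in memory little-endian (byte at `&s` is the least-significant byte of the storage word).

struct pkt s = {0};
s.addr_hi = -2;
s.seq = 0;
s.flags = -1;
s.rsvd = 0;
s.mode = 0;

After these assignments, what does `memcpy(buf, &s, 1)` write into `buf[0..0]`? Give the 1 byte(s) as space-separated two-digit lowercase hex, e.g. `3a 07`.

1a

addr_hi:2 = -2 → 0x2 << 0 → word 0x02
seq:1 = 0 → 0x0 << 2 → word 0x02
flags:2 = -1 → 0x3 << 3 → word 0x1a
rsvd:1 = 0 → 0x0 << 5 → word 0x1a
mode:2 = 0 → 0x0 << 6 → word 0x1a
word = 0x1a → little-endian bytes:
  [0]=0x1a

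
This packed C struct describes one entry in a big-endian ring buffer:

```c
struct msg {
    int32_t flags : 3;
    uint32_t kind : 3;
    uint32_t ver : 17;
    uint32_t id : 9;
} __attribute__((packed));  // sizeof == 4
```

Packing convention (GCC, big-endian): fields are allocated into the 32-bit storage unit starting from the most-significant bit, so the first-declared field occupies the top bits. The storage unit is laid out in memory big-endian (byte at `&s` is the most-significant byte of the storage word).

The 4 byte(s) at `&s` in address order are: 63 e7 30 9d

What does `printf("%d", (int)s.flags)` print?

3

[0]=0x63 [1]=0xe7 [2]=0x30 [3]=0x9d (big-endian) → word 0x63e7309d
flags:3 @ bit 29 → (0x63e7309d>>29)&0x7 = 0x3  ←
kind:3 @ bit 26 → (0x63e7309d>>26)&0x7 = 0x0
ver:17 @ bit 9 → (0x63e7309d>>9)&0x1ffff = 0x1f398
id:9 @ bit 0 → (0x63e7309d>>0)&0x1ff = 0x9d
flags signed 3b, MSB=0: value = 3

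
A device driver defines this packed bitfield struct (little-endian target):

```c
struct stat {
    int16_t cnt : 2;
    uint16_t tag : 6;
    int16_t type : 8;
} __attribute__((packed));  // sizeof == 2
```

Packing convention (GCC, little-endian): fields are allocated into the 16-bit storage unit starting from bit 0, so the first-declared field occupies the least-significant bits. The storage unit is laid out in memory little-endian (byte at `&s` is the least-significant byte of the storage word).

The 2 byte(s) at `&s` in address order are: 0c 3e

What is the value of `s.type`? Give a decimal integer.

62

[0]=0x0c [1]=0x3e (little-endian) → word 0x3e0c
cnt [0+:2] = (word>>0) & 0x3 = 0
tag [2+:6] = (word>>2) & 0x3f = 3
type [8+:8] = (word>>8) & 0xff = 62  ←
type signed 8b, MSB=0: value = 62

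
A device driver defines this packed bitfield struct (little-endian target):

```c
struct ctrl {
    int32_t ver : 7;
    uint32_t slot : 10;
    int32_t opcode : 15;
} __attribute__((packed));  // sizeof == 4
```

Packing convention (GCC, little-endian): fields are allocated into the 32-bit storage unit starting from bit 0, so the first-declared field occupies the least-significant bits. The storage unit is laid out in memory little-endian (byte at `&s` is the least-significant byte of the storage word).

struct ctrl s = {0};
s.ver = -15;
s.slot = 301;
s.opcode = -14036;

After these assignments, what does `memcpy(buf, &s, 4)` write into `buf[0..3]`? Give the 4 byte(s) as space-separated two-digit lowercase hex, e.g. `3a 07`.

[0+:7] ver=-15 & 0x7f = 0x71; word=0x00000071
[7+:10] slot=301 & 0x3ff = 0x12d; word=0x000096f1
[17+:15] opcode=-14036 & 0x7fff = 0x492c; word=0x925896f1
word = 0x925896f1 → little-endian bytes:
  [0]=0xf1  [1]=0x96  [2]=0x58  [3]=0x92

f1 96 58 92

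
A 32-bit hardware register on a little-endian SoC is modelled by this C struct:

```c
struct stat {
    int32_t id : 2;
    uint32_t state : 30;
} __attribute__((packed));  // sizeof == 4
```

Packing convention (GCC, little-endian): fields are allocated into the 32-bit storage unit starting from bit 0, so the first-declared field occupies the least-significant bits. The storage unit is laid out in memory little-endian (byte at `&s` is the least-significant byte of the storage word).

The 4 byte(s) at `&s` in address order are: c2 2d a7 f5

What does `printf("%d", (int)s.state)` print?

1030343536

[0]=0xc2 [1]=0x2d [2]=0xa7 [3]=0xf5 (little-endian) → word 0xf5a72dc2
id:2 @ bit 0 → (0xf5a72dc2>>0)&0x3 = 0x2
state:30 @ bit 2 → (0xf5a72dc2>>2)&0x3fffffff = 0x3d69cb70  ←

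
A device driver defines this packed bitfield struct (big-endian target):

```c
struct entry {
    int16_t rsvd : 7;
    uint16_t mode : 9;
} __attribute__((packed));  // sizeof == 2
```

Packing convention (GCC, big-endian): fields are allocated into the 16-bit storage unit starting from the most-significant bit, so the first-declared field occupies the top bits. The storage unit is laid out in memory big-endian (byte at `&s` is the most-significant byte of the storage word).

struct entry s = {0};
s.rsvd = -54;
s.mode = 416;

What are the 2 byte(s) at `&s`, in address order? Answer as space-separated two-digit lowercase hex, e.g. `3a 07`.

rsvd (7b) val=-54 bits=0x4a at bit 9: 0x9400
mode (9b) val=416 bits=0x1a0 at bit 0: 0x95a0
word = 0x95a0 → big-endian bytes:
  [0]=0x95  [1]=0xa0

95 a0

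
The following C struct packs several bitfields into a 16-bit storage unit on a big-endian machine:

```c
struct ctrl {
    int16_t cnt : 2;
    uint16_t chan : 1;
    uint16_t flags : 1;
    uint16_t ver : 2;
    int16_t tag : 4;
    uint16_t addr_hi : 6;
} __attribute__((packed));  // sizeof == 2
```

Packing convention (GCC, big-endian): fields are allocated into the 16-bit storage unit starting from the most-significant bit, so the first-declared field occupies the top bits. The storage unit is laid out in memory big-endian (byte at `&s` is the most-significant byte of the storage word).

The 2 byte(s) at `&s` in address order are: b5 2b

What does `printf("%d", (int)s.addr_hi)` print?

[0]=0xb5 [1]=0x2b (big-endian) → word 0xb52b
cnt [14+:2] = (word>>14) & 0x3 = 2
chan [13+:1] = (word>>13) & 0x1 = 1
flags [12+:1] = (word>>12) & 0x1 = 1
ver [10+:2] = (word>>10) & 0x3 = 1
tag [6+:4] = (word>>6) & 0xf = 4
addr_hi [0+:6] = (word>>0) & 0x3f = 43  ←

43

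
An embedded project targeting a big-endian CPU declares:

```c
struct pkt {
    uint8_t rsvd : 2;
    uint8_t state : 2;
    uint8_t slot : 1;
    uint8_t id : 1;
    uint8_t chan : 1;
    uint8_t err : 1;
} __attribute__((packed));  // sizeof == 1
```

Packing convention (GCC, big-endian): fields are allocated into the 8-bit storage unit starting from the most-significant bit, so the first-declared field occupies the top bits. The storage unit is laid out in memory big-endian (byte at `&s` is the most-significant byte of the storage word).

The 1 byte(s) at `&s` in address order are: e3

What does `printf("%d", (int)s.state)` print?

2

[0]=0xe3 (big-endian) → word 0xe3
rsvd [6+:2] = (word>>6) & 0x3 = 3
state [4+:2] = (word>>4) & 0x3 = 2  ←
slot [3+:1] = (word>>3) & 0x1 = 0
id [2+:1] = (word>>2) & 0x1 = 0
chan [1+:1] = (word>>1) & 0x1 = 1
err [0+:1] = (word>>0) & 0x1 = 1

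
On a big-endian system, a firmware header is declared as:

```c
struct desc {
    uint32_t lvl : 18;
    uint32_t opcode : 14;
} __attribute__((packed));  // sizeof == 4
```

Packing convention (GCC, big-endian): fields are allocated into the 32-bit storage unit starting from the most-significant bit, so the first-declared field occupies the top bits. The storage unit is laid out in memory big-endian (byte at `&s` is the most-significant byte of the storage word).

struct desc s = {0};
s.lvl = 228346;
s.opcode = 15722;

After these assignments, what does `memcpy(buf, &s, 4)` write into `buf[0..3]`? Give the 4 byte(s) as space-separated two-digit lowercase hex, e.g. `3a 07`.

[14+:18] lvl=228346 & 0x3ffff = 0x37bfa; word=0xdefe8000
[0+:14] opcode=15722 & 0x3fff = 0x3d6a; word=0xdefebd6a
word = 0xdefebd6a → big-endian bytes:
  [0]=0xde  [1]=0xfe  [2]=0xbd  [3]=0x6a

de fe bd 6a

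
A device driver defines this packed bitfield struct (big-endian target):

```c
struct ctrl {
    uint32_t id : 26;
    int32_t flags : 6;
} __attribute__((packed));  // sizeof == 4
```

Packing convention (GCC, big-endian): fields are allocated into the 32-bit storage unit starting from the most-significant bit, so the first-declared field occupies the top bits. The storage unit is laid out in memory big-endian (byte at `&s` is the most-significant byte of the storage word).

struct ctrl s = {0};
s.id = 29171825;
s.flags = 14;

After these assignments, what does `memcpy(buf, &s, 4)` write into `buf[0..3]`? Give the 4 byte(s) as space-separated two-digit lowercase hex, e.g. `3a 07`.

[6+:26] id=29171825 & 0x3ffffff = 0x1bd2071; word=0x6f481c40
[0+:6] flags=14 & 0x3f = 0xe; word=0x6f481c4e
word = 0x6f481c4e → big-endian bytes:
  [0]=0x6f  [1]=0x48  [2]=0x1c  [3]=0x4e

6f 48 1c 4e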